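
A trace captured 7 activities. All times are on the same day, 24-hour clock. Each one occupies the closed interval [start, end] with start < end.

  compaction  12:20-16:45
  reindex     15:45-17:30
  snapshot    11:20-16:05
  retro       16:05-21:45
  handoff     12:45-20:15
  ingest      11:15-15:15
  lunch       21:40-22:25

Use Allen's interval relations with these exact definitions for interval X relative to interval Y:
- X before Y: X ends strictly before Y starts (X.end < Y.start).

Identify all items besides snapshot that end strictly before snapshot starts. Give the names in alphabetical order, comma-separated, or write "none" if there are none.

none

Target snapshot = [11:20, 16:05].
compaction [12:20, 16:45] → overlapped-by → no.
handoff [12:45, 20:15] → overlapped-by → no.
ingest [11:15, 15:15] → overlaps → no.
lunch [21:40, 22:25] → after → no.
reindex [15:45, 17:30] → overlapped-by → no.
retro [16:05, 21:45] → met-by → no.
Result: none.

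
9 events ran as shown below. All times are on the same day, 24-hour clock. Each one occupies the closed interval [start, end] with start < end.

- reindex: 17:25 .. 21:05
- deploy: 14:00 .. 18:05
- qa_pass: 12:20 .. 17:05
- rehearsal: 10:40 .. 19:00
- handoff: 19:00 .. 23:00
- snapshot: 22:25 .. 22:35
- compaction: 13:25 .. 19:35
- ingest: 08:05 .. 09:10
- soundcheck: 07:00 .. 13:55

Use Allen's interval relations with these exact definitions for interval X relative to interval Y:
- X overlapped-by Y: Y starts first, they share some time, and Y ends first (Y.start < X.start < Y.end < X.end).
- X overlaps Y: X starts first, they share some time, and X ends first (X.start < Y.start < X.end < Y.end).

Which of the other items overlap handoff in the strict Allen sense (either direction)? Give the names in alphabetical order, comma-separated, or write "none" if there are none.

Target handoff = [19:00, 23:00].
compaction [13:25, 19:35] → overlaps → yes.
deploy [14:00, 18:05] → before → no.
ingest [08:05, 09:10] → before → no.
qa_pass [12:20, 17:05] → before → no.
rehearsal [10:40, 19:00] → meets → no.
reindex [17:25, 21:05] → overlaps → yes.
snapshot [22:25, 22:35] → during → no.
soundcheck [07:00, 13:55] → before → no.
Result: compaction, reindex.

compaction, reindex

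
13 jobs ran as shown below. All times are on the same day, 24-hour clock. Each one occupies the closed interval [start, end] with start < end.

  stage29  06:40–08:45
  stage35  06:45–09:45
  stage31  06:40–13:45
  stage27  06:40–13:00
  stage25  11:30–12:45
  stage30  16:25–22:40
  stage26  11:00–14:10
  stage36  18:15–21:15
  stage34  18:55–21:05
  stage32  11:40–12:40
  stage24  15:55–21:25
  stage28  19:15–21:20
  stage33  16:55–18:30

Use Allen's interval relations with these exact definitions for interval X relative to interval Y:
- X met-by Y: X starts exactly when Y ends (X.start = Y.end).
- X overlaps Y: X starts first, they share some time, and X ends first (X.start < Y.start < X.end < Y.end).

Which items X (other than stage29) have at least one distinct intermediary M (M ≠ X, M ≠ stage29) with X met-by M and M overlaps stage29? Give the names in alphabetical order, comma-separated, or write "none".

none

Target stage29 = [06:40, 08:45].
Intermediaries M with M overlaps stage29: none.
Union: none.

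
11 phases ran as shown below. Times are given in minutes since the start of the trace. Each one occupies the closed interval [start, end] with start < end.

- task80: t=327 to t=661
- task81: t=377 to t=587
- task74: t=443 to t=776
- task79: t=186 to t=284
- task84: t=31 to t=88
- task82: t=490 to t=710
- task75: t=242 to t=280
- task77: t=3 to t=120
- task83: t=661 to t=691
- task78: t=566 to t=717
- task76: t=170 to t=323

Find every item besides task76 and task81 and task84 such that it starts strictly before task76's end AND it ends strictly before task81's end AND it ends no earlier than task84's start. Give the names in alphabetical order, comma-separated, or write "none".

Conditions: its start is strictly before task76's end (X.start < t=323) AND its end is strictly before task81's end (X.end < t=587) AND its end is no earlier than task84's start (X.end >= t=31).
task74: start t=443 < t=323? ✗; end t=776 < t=587? ✗; end t=776 >= t=31? ✓ → no.
task75: start t=242 < t=323? ✓; end t=280 < t=587? ✓; end t=280 >= t=31? ✓ → yes.
task77: start t=3 < t=323? ✓; end t=120 < t=587? ✓; end t=120 >= t=31? ✓ → yes.
task78: start t=566 < t=323? ✗; end t=717 < t=587? ✗; end t=717 >= t=31? ✓ → no.
task79: start t=186 < t=323? ✓; end t=284 < t=587? ✓; end t=284 >= t=31? ✓ → yes.
task80: start t=327 < t=323? ✗; end t=661 < t=587? ✗; end t=661 >= t=31? ✓ → no.
task82: start t=490 < t=323? ✗; end t=710 < t=587? ✗; end t=710 >= t=31? ✓ → no.
task83: start t=661 < t=323? ✗; end t=691 < t=587? ✗; end t=691 >= t=31? ✓ → no.
Result: task75, task77, task79.

task75, task77, task79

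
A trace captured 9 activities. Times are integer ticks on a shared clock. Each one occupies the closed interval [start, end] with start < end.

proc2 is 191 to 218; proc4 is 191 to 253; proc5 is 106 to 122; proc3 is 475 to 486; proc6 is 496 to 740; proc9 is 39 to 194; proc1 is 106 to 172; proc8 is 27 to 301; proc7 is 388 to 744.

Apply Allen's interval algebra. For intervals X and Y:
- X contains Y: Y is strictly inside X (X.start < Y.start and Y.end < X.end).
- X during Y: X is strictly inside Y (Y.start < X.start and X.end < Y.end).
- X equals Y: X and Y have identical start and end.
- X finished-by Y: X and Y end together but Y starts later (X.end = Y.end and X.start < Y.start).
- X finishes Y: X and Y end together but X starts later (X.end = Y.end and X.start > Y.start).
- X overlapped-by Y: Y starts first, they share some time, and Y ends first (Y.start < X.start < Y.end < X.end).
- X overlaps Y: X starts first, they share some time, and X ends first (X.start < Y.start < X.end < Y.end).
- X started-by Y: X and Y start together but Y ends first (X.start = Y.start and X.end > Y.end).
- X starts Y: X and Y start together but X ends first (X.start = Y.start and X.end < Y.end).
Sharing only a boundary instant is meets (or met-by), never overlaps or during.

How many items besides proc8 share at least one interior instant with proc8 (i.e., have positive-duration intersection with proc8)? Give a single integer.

5

Target proc8 = [27, 301].
proc1 [106, 172] → during → counts.
proc2 [191, 218] → during → counts.
proc3 [475, 486] → after → no.
proc4 [191, 253] → during → counts.
proc5 [106, 122] → during → counts.
proc6 [496, 740] → after → no.
proc7 [388, 744] → after → no.
proc9 [39, 194] → during → counts.
Total: 5.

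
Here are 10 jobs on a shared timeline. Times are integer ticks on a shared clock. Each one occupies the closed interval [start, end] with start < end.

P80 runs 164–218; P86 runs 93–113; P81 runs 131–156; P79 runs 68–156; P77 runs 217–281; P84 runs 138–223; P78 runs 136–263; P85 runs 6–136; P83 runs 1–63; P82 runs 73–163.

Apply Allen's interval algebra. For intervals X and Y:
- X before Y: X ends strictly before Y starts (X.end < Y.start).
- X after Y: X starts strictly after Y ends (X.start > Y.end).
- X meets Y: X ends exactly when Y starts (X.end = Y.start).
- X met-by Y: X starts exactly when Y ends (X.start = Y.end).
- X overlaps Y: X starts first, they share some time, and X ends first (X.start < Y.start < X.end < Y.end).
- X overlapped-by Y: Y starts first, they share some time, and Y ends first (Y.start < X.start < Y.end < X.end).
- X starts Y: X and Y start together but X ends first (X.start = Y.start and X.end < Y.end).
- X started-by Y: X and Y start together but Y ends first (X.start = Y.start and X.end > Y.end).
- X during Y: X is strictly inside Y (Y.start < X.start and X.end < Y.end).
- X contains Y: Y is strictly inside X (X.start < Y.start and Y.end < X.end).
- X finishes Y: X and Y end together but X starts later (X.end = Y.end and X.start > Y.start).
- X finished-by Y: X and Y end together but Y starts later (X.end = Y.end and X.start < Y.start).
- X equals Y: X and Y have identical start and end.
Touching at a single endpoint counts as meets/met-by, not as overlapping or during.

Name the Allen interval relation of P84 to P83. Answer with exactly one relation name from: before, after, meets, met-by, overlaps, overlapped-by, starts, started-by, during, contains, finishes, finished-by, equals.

after

P84 = [138, 223]; P83 = [1, 63].
Compare endpoints: P84.start > P83.start, P84.start > P83.end, P84.end > P83.start, P84.end > P83.end.
That pattern is 'after'.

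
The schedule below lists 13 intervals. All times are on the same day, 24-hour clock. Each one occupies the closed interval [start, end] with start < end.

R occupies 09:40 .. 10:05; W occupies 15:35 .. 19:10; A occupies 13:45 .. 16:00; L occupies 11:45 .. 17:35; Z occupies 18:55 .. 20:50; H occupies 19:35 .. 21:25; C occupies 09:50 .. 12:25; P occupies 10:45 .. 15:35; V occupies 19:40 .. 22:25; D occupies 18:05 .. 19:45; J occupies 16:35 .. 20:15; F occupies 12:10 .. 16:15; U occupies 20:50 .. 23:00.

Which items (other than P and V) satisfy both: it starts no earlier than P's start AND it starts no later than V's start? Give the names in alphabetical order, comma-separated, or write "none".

A, D, F, H, J, L, W, Z

Conditions: its start is no earlier than P's start (X.start >= 10:45) AND its start is no later than V's start (X.start <= 19:40).
A: start 13:45 >= 10:45? ✓; start 13:45 <= 19:40? ✓ → yes.
C: start 09:50 >= 10:45? ✗; start 09:50 <= 19:40? ✓ → no.
D: start 18:05 >= 10:45? ✓; start 18:05 <= 19:40? ✓ → yes.
F: start 12:10 >= 10:45? ✓; start 12:10 <= 19:40? ✓ → yes.
H: start 19:35 >= 10:45? ✓; start 19:35 <= 19:40? ✓ → yes.
J: start 16:35 >= 10:45? ✓; start 16:35 <= 19:40? ✓ → yes.
L: start 11:45 >= 10:45? ✓; start 11:45 <= 19:40? ✓ → yes.
R: start 09:40 >= 10:45? ✗; start 09:40 <= 19:40? ✓ → no.
U: start 20:50 >= 10:45? ✓; start 20:50 <= 19:40? ✗ → no.
W: start 15:35 >= 10:45? ✓; start 15:35 <= 19:40? ✓ → yes.
Z: start 18:55 >= 10:45? ✓; start 18:55 <= 19:40? ✓ → yes.
Result: A, D, F, H, J, L, W, Z.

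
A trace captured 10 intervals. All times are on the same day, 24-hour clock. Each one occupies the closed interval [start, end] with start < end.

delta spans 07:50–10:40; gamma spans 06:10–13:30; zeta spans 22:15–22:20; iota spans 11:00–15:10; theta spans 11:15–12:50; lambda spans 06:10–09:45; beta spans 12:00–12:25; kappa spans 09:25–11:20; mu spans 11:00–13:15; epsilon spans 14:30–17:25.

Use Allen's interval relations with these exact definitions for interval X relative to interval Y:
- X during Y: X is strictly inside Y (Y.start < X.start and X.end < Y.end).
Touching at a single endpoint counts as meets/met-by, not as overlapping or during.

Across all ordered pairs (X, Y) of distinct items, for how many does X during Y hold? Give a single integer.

Checking all 90 ordered pairs for relation 'during'; matching pairs in alphabetical order:
(beta, gamma): beta during gamma ✓
(beta, iota): beta during iota ✓
(beta, mu): beta during mu ✓
(beta, theta): beta during theta ✓
(delta, gamma): delta during gamma ✓
(kappa, gamma): kappa during gamma ✓
(mu, gamma): mu during gamma ✓
(theta, gamma): theta during gamma ✓
(theta, iota): theta during iota ✓
(theta, mu): theta during mu ✓
Count: 10.

10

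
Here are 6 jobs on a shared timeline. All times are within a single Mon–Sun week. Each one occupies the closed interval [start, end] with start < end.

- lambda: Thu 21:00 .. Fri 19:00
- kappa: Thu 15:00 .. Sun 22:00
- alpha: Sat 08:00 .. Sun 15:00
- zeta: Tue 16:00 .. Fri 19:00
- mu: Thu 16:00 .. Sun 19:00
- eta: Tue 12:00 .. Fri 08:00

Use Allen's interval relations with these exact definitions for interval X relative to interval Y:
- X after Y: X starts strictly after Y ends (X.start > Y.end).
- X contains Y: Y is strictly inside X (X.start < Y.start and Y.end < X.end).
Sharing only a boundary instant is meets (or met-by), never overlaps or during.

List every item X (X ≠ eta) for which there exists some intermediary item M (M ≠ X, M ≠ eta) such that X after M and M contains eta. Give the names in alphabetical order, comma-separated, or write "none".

Target eta = [Tue 12:00, Fri 08:00].
Intermediaries M with M contains eta: none.
Union: none.

none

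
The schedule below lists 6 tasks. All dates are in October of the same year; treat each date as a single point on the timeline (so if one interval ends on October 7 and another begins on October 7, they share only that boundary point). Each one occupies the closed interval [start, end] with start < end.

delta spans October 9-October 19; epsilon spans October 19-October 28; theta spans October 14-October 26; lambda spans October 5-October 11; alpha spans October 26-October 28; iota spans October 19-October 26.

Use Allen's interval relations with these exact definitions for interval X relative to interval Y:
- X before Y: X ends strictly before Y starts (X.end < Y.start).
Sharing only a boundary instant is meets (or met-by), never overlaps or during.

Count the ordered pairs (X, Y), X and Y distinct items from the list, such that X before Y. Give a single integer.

Checking all 30 ordered pairs for relation 'before'; matching pairs in alphabetical order:
(delta, alpha): delta before alpha ✓
(lambda, alpha): lambda before alpha ✓
(lambda, epsilon): lambda before epsilon ✓
(lambda, iota): lambda before iota ✓
(lambda, theta): lambda before theta ✓
Count: 5.

5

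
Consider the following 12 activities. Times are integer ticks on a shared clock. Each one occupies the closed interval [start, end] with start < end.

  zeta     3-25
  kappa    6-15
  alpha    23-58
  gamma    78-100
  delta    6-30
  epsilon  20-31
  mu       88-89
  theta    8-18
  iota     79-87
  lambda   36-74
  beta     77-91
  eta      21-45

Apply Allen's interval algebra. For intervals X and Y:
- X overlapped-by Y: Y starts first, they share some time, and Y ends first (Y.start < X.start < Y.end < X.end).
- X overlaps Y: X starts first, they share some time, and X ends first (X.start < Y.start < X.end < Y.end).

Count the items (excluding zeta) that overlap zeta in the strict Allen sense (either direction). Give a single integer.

Target zeta = [3, 25].
alpha [23, 58] → overlapped-by → counts.
beta [77, 91] → after → no.
delta [6, 30] → overlapped-by → counts.
epsilon [20, 31] → overlapped-by → counts.
eta [21, 45] → overlapped-by → counts.
gamma [78, 100] → after → no.
iota [79, 87] → after → no.
kappa [6, 15] → during → no.
lambda [36, 74] → after → no.
mu [88, 89] → after → no.
theta [8, 18] → during → no.
Total: 4.

4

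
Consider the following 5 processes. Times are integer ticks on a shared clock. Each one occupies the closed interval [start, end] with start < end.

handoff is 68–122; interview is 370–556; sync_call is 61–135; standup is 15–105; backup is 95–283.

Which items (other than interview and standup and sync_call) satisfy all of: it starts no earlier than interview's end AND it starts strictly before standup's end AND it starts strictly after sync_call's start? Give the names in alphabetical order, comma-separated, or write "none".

Conditions: its start is no earlier than interview's end (X.start >= 556) AND its start is strictly before standup's end (X.start < 105) AND its start is strictly after sync_call's start (X.start > 61).
backup: start 95 >= 556? ✗; start 95 < 105? ✓; start 95 > 61? ✓ → no.
handoff: start 68 >= 556? ✗; start 68 < 105? ✓; start 68 > 61? ✓ → no.
Result: none.

none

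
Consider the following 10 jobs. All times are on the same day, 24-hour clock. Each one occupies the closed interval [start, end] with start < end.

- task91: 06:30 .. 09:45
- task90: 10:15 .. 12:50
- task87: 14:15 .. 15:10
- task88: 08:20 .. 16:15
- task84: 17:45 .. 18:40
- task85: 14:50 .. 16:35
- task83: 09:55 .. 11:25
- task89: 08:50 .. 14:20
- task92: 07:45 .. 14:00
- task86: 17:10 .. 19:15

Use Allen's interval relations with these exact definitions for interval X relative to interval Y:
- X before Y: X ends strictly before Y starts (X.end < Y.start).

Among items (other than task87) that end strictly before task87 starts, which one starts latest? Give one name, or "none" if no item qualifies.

task90

Target task87 = [14:15, 15:10].
task83 [09:55, 11:25] → before → candidate.
task84 [17:45, 18:40] → after → excluded.
task85 [14:50, 16:35] → overlapped-by → excluded.
task86 [17:10, 19:15] → after → excluded.
task88 [08:20, 16:15] → contains → excluded.
task89 [08:50, 14:20] → overlaps → excluded.
task90 [10:15, 12:50] → before → candidate.
task91 [06:30, 09:45] → before → candidate.
task92 [07:45, 14:00] → before → candidate.
Among candidates, latest start is 10:15 → task90.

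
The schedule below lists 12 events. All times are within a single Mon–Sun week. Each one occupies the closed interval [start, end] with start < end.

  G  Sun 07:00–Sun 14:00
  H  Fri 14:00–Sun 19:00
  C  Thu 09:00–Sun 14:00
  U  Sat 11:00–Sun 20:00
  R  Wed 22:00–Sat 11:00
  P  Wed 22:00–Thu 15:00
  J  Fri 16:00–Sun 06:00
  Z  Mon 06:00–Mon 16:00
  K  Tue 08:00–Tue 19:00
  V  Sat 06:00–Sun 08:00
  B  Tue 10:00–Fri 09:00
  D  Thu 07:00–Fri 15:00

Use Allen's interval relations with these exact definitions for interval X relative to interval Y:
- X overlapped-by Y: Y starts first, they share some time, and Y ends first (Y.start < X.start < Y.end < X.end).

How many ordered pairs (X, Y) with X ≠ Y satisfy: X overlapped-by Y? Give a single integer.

Checking all 132 ordered pairs for relation 'overlapped-by'; matching pairs in alphabetical order:
(B, K): B overlapped-by K ✓
(C, B): C overlapped-by B ✓
(C, D): C overlapped-by D ✓
(C, P): C overlapped-by P ✓
(C, R): C overlapped-by R ✓
(D, B): D overlapped-by B ✓
(D, P): D overlapped-by P ✓
(G, V): G overlapped-by V ✓
(H, C): H overlapped-by C ✓
(H, D): H overlapped-by D ✓
(H, R): H overlapped-by R ✓
(J, R): J overlapped-by R ✓
(R, B): R overlapped-by B ✓
(U, C): U overlapped-by C ✓
(U, H): U overlapped-by H ✓
(U, J): U overlapped-by J ✓
(U, V): U overlapped-by V ✓
(V, J): V overlapped-by J ✓
(V, R): V overlapped-by R ✓
Count: 19.

19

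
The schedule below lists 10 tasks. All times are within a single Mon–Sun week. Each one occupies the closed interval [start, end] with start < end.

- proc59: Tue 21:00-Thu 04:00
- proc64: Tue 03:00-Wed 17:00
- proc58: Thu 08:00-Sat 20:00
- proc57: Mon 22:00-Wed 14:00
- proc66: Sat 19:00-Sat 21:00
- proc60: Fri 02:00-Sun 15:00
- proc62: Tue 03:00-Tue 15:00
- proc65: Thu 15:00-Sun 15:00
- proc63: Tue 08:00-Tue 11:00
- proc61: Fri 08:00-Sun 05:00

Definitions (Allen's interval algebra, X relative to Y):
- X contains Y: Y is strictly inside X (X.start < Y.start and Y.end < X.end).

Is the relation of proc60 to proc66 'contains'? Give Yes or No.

Yes

proc60 = [Fri 02:00, Sun 15:00], proc66 = [Sat 19:00, Sat 21:00].
Actual relation of proc60 to proc66: contains.
Asked whether 'contains' holds → Yes.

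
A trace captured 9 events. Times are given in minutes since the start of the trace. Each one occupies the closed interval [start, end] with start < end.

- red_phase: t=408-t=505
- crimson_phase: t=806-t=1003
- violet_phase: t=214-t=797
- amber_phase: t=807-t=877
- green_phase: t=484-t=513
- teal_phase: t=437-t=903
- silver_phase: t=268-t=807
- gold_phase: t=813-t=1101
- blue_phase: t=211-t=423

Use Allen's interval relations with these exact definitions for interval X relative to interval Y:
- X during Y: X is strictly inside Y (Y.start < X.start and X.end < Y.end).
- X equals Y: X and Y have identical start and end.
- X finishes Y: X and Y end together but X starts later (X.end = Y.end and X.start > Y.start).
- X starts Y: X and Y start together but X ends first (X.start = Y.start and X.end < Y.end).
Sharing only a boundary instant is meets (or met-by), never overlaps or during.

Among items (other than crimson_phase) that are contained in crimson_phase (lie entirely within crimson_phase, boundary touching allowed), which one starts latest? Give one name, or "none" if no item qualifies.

amber_phase

Target crimson_phase = [t=806, t=1003].
amber_phase [t=807, t=877] → during → candidate.
blue_phase [t=211, t=423] → before → excluded.
gold_phase [t=813, t=1101] → overlapped-by → excluded.
green_phase [t=484, t=513] → before → excluded.
red_phase [t=408, t=505] → before → excluded.
silver_phase [t=268, t=807] → overlaps → excluded.
teal_phase [t=437, t=903] → overlaps → excluded.
violet_phase [t=214, t=797] → before → excluded.
Among candidates, latest start is t=807 → amber_phase.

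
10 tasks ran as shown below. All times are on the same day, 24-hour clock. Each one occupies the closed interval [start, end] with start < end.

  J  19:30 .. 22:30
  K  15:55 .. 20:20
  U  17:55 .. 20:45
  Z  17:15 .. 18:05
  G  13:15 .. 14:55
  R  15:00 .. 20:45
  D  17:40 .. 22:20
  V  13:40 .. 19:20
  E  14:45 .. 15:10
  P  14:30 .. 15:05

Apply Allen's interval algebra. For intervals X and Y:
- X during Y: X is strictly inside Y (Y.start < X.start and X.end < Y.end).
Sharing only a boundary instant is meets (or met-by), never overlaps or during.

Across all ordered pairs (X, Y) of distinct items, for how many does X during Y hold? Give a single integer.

Checking all 90 ordered pairs for relation 'during'; matching pairs in alphabetical order:
(E, V): E during V ✓
(K, R): K during R ✓
(P, V): P during V ✓
(U, D): U during D ✓
(Z, K): Z during K ✓
(Z, R): Z during R ✓
(Z, V): Z during V ✓
Count: 7.

7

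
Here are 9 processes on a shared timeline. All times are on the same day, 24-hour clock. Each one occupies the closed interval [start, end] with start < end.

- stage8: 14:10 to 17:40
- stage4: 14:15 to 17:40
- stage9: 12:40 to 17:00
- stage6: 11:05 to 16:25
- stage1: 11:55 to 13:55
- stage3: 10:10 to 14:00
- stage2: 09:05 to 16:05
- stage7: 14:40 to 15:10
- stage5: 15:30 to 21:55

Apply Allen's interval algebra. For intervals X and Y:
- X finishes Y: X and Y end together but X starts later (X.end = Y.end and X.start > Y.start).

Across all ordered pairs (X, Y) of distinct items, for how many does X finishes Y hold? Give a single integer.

1

Checking all 72 ordered pairs for relation 'finishes'; matching pairs in alphabetical order:
(stage4, stage8): stage4 finishes stage8 ✓
Count: 1.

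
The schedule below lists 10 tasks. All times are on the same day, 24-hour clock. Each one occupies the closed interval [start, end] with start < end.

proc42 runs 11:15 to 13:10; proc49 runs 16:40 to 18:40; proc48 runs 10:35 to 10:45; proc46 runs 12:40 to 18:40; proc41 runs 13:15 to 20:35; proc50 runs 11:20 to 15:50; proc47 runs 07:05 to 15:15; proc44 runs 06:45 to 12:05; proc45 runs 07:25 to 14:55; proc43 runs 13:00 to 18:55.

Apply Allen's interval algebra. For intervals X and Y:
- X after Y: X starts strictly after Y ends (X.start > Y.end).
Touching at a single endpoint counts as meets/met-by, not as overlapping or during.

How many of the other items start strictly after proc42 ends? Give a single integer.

Target proc42 = [11:15, 13:10].
proc41 [13:15, 20:35] → after → counts.
proc43 [13:00, 18:55] → overlapped-by → no.
proc44 [06:45, 12:05] → overlaps → no.
proc45 [07:25, 14:55] → contains → no.
proc46 [12:40, 18:40] → overlapped-by → no.
proc47 [07:05, 15:15] → contains → no.
proc48 [10:35, 10:45] → before → no.
proc49 [16:40, 18:40] → after → counts.
proc50 [11:20, 15:50] → overlapped-by → no.
Total: 2.

2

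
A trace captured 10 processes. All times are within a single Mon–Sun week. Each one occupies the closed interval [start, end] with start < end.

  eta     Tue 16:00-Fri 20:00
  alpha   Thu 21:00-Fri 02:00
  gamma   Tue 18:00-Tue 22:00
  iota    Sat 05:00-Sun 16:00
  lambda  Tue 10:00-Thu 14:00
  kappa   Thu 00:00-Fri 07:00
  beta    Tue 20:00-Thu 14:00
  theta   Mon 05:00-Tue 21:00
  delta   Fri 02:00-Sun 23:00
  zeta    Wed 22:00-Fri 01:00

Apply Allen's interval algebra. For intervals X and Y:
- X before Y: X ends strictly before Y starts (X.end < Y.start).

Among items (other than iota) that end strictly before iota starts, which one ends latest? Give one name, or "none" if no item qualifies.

Target iota = [Sat 05:00, Sun 16:00].
alpha [Thu 21:00, Fri 02:00] → before → candidate.
beta [Tue 20:00, Thu 14:00] → before → candidate.
delta [Fri 02:00, Sun 23:00] → contains → excluded.
eta [Tue 16:00, Fri 20:00] → before → candidate.
gamma [Tue 18:00, Tue 22:00] → before → candidate.
kappa [Thu 00:00, Fri 07:00] → before → candidate.
lambda [Tue 10:00, Thu 14:00] → before → candidate.
theta [Mon 05:00, Tue 21:00] → before → candidate.
zeta [Wed 22:00, Fri 01:00] → before → candidate.
Among candidates, latest end is Fri 20:00 → eta.

eta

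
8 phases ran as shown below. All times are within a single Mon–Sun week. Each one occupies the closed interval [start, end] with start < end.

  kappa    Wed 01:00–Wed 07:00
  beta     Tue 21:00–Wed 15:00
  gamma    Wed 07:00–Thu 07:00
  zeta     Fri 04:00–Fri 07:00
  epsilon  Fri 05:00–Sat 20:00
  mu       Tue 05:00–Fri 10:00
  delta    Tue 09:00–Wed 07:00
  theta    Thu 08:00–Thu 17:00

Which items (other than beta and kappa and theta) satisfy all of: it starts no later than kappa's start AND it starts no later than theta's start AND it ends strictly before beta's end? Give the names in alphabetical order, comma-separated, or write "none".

Conditions: its start is no later than kappa's start (X.start <= Wed 01:00) AND its start is no later than theta's start (X.start <= Thu 08:00) AND its end is strictly before beta's end (X.end < Wed 15:00).
delta: start Tue 09:00 <= Wed 01:00? ✓; start Tue 09:00 <= Thu 08:00? ✓; end Wed 07:00 < Wed 15:00? ✓ → yes.
epsilon: start Fri 05:00 <= Wed 01:00? ✗; start Fri 05:00 <= Thu 08:00? ✗; end Sat 20:00 < Wed 15:00? ✗ → no.
gamma: start Wed 07:00 <= Wed 01:00? ✗; start Wed 07:00 <= Thu 08:00? ✓; end Thu 07:00 < Wed 15:00? ✗ → no.
mu: start Tue 05:00 <= Wed 01:00? ✓; start Tue 05:00 <= Thu 08:00? ✓; end Fri 10:00 < Wed 15:00? ✗ → no.
zeta: start Fri 04:00 <= Wed 01:00? ✗; start Fri 04:00 <= Thu 08:00? ✗; end Fri 07:00 < Wed 15:00? ✗ → no.
Result: delta.

delta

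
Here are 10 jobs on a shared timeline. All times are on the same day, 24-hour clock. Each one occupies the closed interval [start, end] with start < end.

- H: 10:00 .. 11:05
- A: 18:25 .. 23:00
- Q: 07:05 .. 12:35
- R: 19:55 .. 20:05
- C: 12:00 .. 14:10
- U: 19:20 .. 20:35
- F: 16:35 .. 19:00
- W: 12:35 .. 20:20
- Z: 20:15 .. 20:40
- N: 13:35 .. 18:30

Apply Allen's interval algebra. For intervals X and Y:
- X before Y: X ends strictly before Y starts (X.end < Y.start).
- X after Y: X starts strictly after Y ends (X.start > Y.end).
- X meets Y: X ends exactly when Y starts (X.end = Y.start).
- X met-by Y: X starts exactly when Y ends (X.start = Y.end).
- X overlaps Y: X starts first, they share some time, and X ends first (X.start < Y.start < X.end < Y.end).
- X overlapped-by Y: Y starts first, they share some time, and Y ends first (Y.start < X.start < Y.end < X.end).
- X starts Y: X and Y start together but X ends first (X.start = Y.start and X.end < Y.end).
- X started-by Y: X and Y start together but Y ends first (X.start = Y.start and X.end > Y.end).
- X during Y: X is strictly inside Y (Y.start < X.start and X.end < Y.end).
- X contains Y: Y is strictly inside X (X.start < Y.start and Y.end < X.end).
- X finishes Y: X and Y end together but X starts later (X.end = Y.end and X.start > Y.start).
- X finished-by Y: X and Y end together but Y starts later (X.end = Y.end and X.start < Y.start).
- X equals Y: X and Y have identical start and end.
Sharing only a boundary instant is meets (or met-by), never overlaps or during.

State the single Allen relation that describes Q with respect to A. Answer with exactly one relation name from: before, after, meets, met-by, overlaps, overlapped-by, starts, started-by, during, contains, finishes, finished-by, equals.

Q = [07:05, 12:35]; A = [18:25, 23:00].
Compare endpoints: Q.start < A.start, Q.start < A.end, Q.end < A.start, Q.end < A.end.
That pattern is 'before'.

before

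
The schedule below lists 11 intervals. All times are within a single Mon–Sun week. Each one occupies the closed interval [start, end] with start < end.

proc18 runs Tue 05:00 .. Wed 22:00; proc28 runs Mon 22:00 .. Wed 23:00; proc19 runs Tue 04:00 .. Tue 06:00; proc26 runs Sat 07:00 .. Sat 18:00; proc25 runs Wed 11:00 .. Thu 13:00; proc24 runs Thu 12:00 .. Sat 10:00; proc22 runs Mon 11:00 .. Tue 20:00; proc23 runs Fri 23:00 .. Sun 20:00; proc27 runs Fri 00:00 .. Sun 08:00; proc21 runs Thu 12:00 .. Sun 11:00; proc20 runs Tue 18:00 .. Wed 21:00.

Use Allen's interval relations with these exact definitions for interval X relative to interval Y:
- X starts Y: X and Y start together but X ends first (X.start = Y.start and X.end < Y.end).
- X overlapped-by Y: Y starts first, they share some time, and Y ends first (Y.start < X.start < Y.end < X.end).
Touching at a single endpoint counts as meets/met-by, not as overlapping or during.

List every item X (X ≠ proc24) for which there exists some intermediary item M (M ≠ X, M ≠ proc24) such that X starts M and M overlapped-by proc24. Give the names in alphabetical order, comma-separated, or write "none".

Target proc24 = [Thu 12:00, Sat 10:00].
Intermediaries M with M overlapped-by proc24: proc23, proc26, proc27.
Via proc23 — items with X starts proc23: none.
Via proc26 — items with X starts proc26: none.
Via proc27 — items with X starts proc27: none.
Union: none.

none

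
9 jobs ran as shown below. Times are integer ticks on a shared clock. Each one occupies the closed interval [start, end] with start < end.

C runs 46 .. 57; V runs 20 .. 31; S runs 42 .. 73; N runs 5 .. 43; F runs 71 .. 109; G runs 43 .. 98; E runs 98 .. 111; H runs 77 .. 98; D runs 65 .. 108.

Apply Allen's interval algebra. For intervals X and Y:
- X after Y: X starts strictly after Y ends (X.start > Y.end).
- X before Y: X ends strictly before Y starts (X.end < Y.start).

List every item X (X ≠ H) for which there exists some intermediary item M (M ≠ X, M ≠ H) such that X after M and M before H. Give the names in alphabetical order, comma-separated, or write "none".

C, D, E, F, G, S

Target H = [77, 98].
Intermediaries M with M before H: C, N, S, V.
Via C — items with X after C: D, E, F.
Via N — items with X after N: C, D, E, F.
Via S — items with X after S: E.
Via V — items with X after V: C, D, E, F, G, S.
Union: C, D, E, F, G, S.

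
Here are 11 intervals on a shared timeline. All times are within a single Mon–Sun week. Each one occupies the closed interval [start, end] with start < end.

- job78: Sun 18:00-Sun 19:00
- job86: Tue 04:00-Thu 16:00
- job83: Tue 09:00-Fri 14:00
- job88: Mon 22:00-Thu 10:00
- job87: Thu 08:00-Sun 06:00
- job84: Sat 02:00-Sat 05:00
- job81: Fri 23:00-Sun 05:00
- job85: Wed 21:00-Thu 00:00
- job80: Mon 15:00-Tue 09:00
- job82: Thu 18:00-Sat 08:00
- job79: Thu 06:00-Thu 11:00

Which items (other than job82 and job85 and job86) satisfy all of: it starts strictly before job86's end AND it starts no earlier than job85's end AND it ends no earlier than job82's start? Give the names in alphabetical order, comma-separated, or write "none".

job87

Conditions: its start is strictly before job86's end (X.start < Thu 16:00) AND its start is no earlier than job85's end (X.start >= Thu 00:00) AND its end is no earlier than job82's start (X.end >= Thu 18:00).
job78: start Sun 18:00 < Thu 16:00? ✗; start Sun 18:00 >= Thu 00:00? ✓; end Sun 19:00 >= Thu 18:00? ✓ → no.
job79: start Thu 06:00 < Thu 16:00? ✓; start Thu 06:00 >= Thu 00:00? ✓; end Thu 11:00 >= Thu 18:00? ✗ → no.
job80: start Mon 15:00 < Thu 16:00? ✓; start Mon 15:00 >= Thu 00:00? ✗; end Tue 09:00 >= Thu 18:00? ✗ → no.
job81: start Fri 23:00 < Thu 16:00? ✗; start Fri 23:00 >= Thu 00:00? ✓; end Sun 05:00 >= Thu 18:00? ✓ → no.
job83: start Tue 09:00 < Thu 16:00? ✓; start Tue 09:00 >= Thu 00:00? ✗; end Fri 14:00 >= Thu 18:00? ✓ → no.
job84: start Sat 02:00 < Thu 16:00? ✗; start Sat 02:00 >= Thu 00:00? ✓; end Sat 05:00 >= Thu 18:00? ✓ → no.
job87: start Thu 08:00 < Thu 16:00? ✓; start Thu 08:00 >= Thu 00:00? ✓; end Sun 06:00 >= Thu 18:00? ✓ → yes.
job88: start Mon 22:00 < Thu 16:00? ✓; start Mon 22:00 >= Thu 00:00? ✗; end Thu 10:00 >= Thu 18:00? ✗ → no.
Result: job87.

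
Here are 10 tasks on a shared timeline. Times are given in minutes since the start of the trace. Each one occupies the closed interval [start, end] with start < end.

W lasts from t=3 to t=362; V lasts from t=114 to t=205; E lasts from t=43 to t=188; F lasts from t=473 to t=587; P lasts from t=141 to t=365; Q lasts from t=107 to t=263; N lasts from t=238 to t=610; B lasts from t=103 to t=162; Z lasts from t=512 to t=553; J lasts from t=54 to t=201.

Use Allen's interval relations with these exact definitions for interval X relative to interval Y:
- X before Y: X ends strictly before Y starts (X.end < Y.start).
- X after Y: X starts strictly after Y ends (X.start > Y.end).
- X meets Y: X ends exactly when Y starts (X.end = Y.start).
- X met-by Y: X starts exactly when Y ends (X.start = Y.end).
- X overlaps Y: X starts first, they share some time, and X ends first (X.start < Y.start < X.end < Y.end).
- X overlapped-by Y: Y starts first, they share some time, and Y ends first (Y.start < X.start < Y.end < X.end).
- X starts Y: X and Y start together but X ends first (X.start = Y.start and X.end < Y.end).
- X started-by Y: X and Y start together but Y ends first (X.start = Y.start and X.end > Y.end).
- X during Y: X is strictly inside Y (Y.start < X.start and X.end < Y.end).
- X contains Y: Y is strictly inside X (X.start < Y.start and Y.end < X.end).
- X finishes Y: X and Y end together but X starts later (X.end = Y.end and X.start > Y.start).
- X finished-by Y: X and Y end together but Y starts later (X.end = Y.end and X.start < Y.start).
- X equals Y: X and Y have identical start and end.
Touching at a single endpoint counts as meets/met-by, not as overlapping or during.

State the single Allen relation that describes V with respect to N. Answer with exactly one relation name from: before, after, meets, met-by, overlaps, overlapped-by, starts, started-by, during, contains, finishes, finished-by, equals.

V = [t=114, t=205]; N = [t=238, t=610].
Compare endpoints: V.start < N.start, V.start < N.end, V.end < N.start, V.end < N.end.
That pattern is 'before'.

before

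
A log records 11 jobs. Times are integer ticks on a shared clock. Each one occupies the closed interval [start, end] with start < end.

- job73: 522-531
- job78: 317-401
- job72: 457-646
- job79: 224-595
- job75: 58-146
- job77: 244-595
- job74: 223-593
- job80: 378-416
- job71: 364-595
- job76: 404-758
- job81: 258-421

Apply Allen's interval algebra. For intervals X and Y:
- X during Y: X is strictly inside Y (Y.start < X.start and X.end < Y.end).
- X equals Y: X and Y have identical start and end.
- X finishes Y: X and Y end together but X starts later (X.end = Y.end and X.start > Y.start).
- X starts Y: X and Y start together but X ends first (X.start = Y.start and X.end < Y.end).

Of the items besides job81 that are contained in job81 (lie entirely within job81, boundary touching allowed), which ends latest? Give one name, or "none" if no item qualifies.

Target job81 = [258, 421].
job71 [364, 595] → overlapped-by → excluded.
job72 [457, 646] → after → excluded.
job73 [522, 531] → after → excluded.
job74 [223, 593] → contains → excluded.
job75 [58, 146] → before → excluded.
job76 [404, 758] → overlapped-by → excluded.
job77 [244, 595] → contains → excluded.
job78 [317, 401] → during → candidate.
job79 [224, 595] → contains → excluded.
job80 [378, 416] → during → candidate.
Among candidates, latest end is 416 → job80.

job80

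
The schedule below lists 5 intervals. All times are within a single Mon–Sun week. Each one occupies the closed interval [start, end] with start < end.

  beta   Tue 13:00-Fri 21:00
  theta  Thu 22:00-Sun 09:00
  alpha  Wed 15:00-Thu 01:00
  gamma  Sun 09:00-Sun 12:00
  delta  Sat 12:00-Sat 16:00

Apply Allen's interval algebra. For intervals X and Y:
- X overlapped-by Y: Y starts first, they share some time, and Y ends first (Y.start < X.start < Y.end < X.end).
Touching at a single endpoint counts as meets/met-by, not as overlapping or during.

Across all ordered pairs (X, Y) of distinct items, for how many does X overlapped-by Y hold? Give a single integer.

1

Checking all 20 ordered pairs for relation 'overlapped-by'; matching pairs in alphabetical order:
(theta, beta): theta overlapped-by beta ✓
Count: 1.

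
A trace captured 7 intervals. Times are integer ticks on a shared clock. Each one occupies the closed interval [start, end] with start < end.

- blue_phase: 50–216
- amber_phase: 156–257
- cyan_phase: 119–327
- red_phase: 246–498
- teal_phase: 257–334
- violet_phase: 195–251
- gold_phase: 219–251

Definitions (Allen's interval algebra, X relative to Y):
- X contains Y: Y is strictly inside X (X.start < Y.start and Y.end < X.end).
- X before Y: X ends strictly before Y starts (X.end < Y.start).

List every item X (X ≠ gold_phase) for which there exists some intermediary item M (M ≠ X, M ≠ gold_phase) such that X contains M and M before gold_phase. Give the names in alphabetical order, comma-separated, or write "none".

none

Target gold_phase = [219, 251].
Intermediaries M with M before gold_phase: blue_phase.
Via blue_phase — items with X contains blue_phase: none.
Union: none.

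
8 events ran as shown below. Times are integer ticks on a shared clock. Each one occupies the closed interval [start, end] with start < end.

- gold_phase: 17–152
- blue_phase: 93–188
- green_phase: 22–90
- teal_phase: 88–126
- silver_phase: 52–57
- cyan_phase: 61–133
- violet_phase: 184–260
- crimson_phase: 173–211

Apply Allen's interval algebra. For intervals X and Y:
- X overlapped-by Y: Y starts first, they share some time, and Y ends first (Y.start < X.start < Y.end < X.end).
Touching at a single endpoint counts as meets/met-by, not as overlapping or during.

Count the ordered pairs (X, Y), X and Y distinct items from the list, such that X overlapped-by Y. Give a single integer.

Checking all 56 ordered pairs for relation 'overlapped-by'; matching pairs in alphabetical order:
(blue_phase, cyan_phase): blue_phase overlapped-by cyan_phase ✓
(blue_phase, gold_phase): blue_phase overlapped-by gold_phase ✓
(blue_phase, teal_phase): blue_phase overlapped-by teal_phase ✓
(crimson_phase, blue_phase): crimson_phase overlapped-by blue_phase ✓
(cyan_phase, green_phase): cyan_phase overlapped-by green_phase ✓
(teal_phase, green_phase): teal_phase overlapped-by green_phase ✓
(violet_phase, blue_phase): violet_phase overlapped-by blue_phase ✓
(violet_phase, crimson_phase): violet_phase overlapped-by crimson_phase ✓
Count: 8.

8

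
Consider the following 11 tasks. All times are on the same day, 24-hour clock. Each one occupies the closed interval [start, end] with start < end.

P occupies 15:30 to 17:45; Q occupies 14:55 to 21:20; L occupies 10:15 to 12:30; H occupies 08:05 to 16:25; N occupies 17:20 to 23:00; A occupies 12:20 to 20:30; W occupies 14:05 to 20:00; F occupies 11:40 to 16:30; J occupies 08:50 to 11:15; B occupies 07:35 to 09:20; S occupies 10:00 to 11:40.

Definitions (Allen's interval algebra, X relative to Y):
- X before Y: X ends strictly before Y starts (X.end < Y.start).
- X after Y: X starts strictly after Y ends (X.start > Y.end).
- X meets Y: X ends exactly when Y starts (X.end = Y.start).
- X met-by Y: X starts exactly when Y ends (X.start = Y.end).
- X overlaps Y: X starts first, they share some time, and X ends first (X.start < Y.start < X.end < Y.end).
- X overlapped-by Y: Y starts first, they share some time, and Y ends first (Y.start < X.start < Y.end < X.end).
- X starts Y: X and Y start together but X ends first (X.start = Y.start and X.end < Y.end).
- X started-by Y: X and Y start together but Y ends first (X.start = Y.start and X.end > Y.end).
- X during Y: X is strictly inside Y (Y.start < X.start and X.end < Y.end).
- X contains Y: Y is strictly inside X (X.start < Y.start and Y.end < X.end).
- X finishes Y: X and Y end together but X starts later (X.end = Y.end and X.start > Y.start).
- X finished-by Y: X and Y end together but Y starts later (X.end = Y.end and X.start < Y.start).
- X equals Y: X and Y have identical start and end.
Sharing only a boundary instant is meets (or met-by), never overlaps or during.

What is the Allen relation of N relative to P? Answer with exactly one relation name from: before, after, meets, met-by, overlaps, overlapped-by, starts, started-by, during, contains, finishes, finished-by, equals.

N = [17:20, 23:00]; P = [15:30, 17:45].
Compare endpoints: N.start > P.start, N.start < P.end, N.end > P.start, N.end > P.end.
That pattern is 'overlapped-by'.

overlapped-by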